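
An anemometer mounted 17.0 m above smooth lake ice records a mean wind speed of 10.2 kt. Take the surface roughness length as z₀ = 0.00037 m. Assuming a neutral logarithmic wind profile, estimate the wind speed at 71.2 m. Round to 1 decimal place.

Log law: V(z) ∝ ln(z/z₀), so V₂/V₁ = ln(z₂/z₀) / ln(z₁/z₀).
ln(71.2/0.00037) = 12.1675, ln(17.0/0.00037) = 10.7352
V₂ = 10.2 × 12.1675/10.7352 = 10.2 × 1.1334 = 11.5609 kt

11.6 kt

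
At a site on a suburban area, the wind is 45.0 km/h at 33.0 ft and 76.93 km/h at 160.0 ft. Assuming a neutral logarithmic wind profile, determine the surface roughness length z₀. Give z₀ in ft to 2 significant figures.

z₀ ≈ 3.6 ft

Log law: V(z) ∝ ln(z/z₀). With r = V₁/V₂ = 45.0/76.93 = 0.58495,
r · ln(z₂/z₀) = ln(z₁/z₀) ⇒ ln z₀ = (ln z₁ − r·ln z₂)/(1 − r)
ln z₀ = (3.49651 − 0.58495×5.07517) / 0.41505 = 1.2716
z₀ = exp(1.2716) = 3.567 ft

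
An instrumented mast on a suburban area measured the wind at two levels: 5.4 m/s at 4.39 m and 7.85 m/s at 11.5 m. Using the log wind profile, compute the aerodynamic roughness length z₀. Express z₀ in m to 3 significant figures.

Log law: V(z) ∝ ln(z/z₀). With r = V₁/V₂ = 5.4/7.85 = 0.68790,
r · ln(z₂/z₀) = ln(z₁/z₀) ⇒ ln z₀ = (ln z₁ − r·ln z₂)/(1 − r)
ln z₀ = (1.47933 − 0.68790×2.44235) / 0.31210 = -0.6432
z₀ = exp(-0.6432) = 0.5256 m

z₀ ≈ 0.526 m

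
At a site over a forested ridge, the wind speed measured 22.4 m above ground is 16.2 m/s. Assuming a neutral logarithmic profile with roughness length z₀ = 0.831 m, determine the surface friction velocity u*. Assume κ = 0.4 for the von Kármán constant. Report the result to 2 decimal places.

Log law: V(z) = (u*/κ) · ln(z/z₀) ⇒ u* = κ · V / ln(z/z₀)
u* = 0.4 × 16.2 / ln(22.4/0.831) = 0.4 × 16.2 / 3.2942
   = 6.4800 / 3.2942 = 1.9671 m/s

u* ≈ 1.97 m/s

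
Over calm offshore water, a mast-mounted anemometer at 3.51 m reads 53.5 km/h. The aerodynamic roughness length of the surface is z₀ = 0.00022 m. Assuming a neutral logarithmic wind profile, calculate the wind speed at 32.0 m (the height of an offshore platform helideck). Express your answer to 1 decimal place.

65.7 km/h

Log law: V(z) ∝ ln(z/z₀), so V₂/V₁ = ln(z₂/z₀) / ln(z₁/z₀).
ln(32.0/0.00022) = 11.8876, ln(3.51/0.00022) = 9.6775
V₂ = 53.5 × 11.8876/9.6775 = 53.5 × 1.2284 = 65.7182 km/h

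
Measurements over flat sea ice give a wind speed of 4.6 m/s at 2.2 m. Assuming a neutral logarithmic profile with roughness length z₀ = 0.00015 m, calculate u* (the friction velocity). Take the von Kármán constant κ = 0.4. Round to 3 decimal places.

u* ≈ 0.192 m/s

Log law: V(z) = (u*/κ) · ln(z/z₀) ⇒ u* = κ · V / ln(z/z₀)
u* = 0.4 × 4.6 / ln(2.2/0.00015) = 0.4 × 4.6 / 9.5933
   = 1.8400 / 9.5933 = 0.1918 m/s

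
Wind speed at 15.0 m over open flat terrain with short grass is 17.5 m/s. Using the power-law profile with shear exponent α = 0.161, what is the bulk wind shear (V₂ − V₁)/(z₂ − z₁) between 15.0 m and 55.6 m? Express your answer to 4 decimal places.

Power law: V₂ = V₁ · (z₂/z₁)^α = 17.5 × (3.7067)^0.161 = 21.6095 m/s
ΔV/Δz = (21.6095 − 17.5)/(55.6 − 15.0) = 4.1095/40.6000 = 0.10122 m/s/m

0.1012 m/s/m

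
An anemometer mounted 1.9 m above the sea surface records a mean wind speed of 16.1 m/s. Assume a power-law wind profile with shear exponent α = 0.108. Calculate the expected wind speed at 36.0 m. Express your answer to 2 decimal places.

Power-law profile: V₂ = V₁ · (z₂/z₁)^α
V₂ = 16.1 × (36.0/1.9)^0.108 = 16.1 × (18.9474)^0.108
    = 16.1 × 1.3740 = 22.1208 m/s

22.12 m/s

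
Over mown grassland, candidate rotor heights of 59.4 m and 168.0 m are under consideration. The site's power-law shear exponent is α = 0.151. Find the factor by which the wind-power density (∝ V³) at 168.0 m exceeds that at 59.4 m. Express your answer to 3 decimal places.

1.602

Speed ratio: V_B/V_A = (z_B/z_A)^α = (168.0/59.4)^0.151 = (2.8283)^0.151 = 1.16998
Power-density ratio: P_B/P_A = (V_B/V_A)³ = (1.16998)³ = 1.60155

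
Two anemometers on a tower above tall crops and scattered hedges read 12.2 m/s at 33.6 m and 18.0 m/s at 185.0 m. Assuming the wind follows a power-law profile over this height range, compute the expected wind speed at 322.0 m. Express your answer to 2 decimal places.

First find α: α = ln(V₂/V₁)/ln(z₂/z₁) = ln(18.0/12.2)/ln(185.0/33.6) = 0.38894/1.70583 = 0.2280
Extrapolate from 185.0 m to 322.0 m: V₃ = 18.0 × (322.0/185.0)^0.2280 = 18.0 × 1.1347 = 20.4244 m/s

20.42 m/s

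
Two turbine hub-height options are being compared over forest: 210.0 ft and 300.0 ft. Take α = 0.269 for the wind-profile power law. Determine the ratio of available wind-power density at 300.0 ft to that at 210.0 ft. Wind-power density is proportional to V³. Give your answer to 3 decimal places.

Speed ratio: V_B/V_A = (z_B/z_A)^α = (300.0/210.0)^0.269 = (1.4286)^0.269 = 1.10070
Power-density ratio: P_B/P_A = (V_B/V_A)³ = (1.10070)³ = 1.33354

1.334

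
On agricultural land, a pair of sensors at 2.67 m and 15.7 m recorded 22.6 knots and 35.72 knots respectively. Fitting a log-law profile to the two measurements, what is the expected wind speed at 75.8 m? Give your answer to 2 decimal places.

Log law: V ∝ ln(z/z₀). From the pair, with r = V₁/V₂ = 0.63270,
ln z₀ = (ln z₁ − r·ln z₂)/(1 − r) = (0.9821 − 0.63270×2.7537)/0.36730 = -2.0696 → z₀ = 0.1262 m
V₃ = V₁ · ln(z₃/z₀)/ln(z₁/z₀) = 22.6 × 6.3977/3.0517 = 47.3800 knots

47.38 knots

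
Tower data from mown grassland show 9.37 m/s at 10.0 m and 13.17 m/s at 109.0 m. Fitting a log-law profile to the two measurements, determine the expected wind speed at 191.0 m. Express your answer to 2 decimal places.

Log law: V ∝ ln(z/z₀). From the pair, with r = V₁/V₂ = 0.71147,
ln z₀ = (ln z₁ − r·ln z₂)/(1 − r) = (2.3026 − 0.71147×4.6913)/0.28853 = -3.5876 → z₀ = 0.02766 m
V₃ = V₁ · ln(z₃/z₀)/ln(z₁/z₀) = 9.37 × 8.8399/5.8902 = 14.0623 m/s

14.06 m/s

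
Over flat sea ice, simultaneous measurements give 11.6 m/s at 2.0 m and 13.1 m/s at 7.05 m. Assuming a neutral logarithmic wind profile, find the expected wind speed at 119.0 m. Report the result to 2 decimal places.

Log law: V ∝ ln(z/z₀). From the pair, with r = V₁/V₂ = 0.88550,
ln z₀ = (ln z₁ − r·ln z₂)/(1 − r) = (0.6931 − 0.88550×1.9530)/0.11450 = -9.0499 → z₀ = 0.0001174 m
V₃ = V₁ · ln(z₃/z₀)/ln(z₁/z₀) = 11.6 × 13.8291/9.7431 = 16.4647 m/s

16.46 m/s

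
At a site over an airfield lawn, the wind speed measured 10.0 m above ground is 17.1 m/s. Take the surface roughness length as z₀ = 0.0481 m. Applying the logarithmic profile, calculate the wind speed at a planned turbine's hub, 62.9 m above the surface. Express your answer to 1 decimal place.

Log law: V(z) ∝ ln(z/z₀), so V₂/V₁ = ln(z₂/z₀) / ln(z₁/z₀).
ln(62.9/0.0481) = 7.1760, ln(10.0/0.0481) = 5.3371
V₂ = 17.1 × 7.1760/5.3371 = 17.1 × 1.3446 = 22.9921 m/s

23.0 m/s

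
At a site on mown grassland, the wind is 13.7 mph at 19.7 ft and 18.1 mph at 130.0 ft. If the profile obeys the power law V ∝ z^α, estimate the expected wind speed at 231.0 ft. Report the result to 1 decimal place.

First find α: α = ln(V₂/V₁)/ln(z₂/z₁) = ln(18.1/13.7)/ln(130.0/19.7) = 0.27852/1.88692 = 0.1476
Extrapolate from 130.0 ft to 231.0 ft: V₃ = 18.1 × (231.0/130.0)^0.1476 = 18.1 × 1.0886 = 19.7029 mph

19.7 mph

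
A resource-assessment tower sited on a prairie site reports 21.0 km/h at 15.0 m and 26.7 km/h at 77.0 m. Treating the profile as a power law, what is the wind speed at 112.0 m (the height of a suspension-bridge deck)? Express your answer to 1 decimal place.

28.2 km/h

First find α: α = ln(V₂/V₁)/ln(z₂/z₁) = ln(26.7/21.0)/ln(77.0/15.0) = 0.24014/1.63576 = 0.1468
Extrapolate from 77.0 m to 112.0 m: V₃ = 26.7 × (112.0/77.0)^0.1468 = 26.7 × 1.0565 = 28.2099 km/h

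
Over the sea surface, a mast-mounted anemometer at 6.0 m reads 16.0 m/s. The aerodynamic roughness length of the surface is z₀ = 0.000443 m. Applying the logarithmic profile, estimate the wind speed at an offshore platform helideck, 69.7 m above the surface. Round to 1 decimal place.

Log law: V(z) ∝ ln(z/z₀), so V₂/V₁ = ln(z₂/z₀) / ln(z₁/z₀).
ln(69.7/0.000443) = 11.9661, ln(6.0/0.000443) = 9.5137
V₂ = 16.0 × 11.9661/9.5137 = 16.0 × 1.2578 = 20.1245 m/s

20.1 m/s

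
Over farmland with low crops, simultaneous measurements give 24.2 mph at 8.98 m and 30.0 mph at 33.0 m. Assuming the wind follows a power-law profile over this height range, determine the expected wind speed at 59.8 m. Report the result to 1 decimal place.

33.1 mph

First find α: α = ln(V₂/V₁)/ln(z₂/z₁) = ln(30.0/24.2)/ln(33.0/8.98) = 0.21484/1.30151 = 0.1651
Extrapolate from 33.0 m to 59.8 m: V₃ = 30.0 × (59.8/33.0)^0.1651 = 30.0 × 1.1031 = 33.0934 mph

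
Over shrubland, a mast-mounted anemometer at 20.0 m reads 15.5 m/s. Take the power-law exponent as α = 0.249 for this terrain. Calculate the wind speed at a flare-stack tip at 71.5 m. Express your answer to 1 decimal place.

21.3 m/s

Power-law profile: V₂ = V₁ · (z₂/z₁)^α
V₂ = 15.5 × (71.5/20.0)^0.249 = 15.5 × (3.5750)^0.249
    = 15.5 × 1.3733 = 21.2862 m/s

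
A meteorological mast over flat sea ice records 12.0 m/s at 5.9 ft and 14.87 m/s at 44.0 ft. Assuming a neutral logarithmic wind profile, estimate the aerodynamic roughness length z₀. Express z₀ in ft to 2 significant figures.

z₀ ≈ 0.0013 ft

Log law: V(z) ∝ ln(z/z₀). With r = V₁/V₂ = 12.0/14.87 = 0.80699,
r · ln(z₂/z₀) = ln(z₁/z₀) ⇒ ln z₀ = (ln z₁ − r·ln z₂)/(1 − r)
ln z₀ = (1.77495 − 0.80699×3.78419) / 0.19301 = -6.6260
z₀ = exp(-6.6260) = 0.001325 ft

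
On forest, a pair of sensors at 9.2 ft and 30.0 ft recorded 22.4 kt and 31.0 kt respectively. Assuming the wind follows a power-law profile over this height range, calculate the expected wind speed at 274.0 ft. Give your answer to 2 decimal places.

First find α: α = ln(V₂/V₁)/ln(z₂/z₁) = ln(31.0/22.4)/ln(30.0/9.2) = 0.32493/1.18199 = 0.2749
Extrapolate from 30.0 ft to 274.0 ft: V₃ = 31.0 × (274.0/30.0)^0.2749 = 31.0 × 1.8369 = 56.9424 kt

56.94 kt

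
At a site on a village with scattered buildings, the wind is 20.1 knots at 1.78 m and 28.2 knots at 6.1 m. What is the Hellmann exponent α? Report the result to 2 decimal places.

α ≈ 0.27

Power law: V₂/V₁ = (z₂/z₁)^α ⇒ α = ln(V₂/V₁) / ln(z₂/z₁)
α = ln(28.2/20.1) / ln(6.1/1.78) = ln(1.4030) / ln(3.4270)
  = 0.33860 / 1.23168 = 0.27491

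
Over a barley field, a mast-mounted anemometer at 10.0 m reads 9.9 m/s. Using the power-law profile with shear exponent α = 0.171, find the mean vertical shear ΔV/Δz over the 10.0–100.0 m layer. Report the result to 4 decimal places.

Power law: V₂ = V₁ · (z₂/z₁)^α = 9.9 × (10.0000)^0.171 = 14.6769 m/s
ΔV/Δz = (14.6769 − 9.9)/(100.0 − 10.0) = 4.7769/90.0000 = 0.05308 m/s/m

0.0531 m/s/m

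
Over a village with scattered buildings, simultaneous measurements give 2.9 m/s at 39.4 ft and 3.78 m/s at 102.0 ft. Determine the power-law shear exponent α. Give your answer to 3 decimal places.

Power law: V₂/V₁ = (z₂/z₁)^α ⇒ α = ln(V₂/V₁) / ln(z₂/z₁)
α = ln(3.78/2.9) / ln(102.0/39.4) = ln(1.3034) / ln(2.5888)
  = 0.26501 / 0.95121 = 0.27861

α ≈ 0.279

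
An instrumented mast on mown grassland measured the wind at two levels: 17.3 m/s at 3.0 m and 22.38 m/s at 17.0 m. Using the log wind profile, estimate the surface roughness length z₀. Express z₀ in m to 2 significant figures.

z₀ ≈ 0.0082 m

Log law: V(z) ∝ ln(z/z₀). With r = V₁/V₂ = 17.3/22.38 = 0.77301,
r · ln(z₂/z₀) = ln(z₁/z₀) ⇒ ln z₀ = (ln z₁ − r·ln z₂)/(1 − r)
ln z₀ = (1.09861 − 0.77301×2.83321) / 0.22699 = -4.8086
z₀ = exp(-4.8086) = 0.008159 m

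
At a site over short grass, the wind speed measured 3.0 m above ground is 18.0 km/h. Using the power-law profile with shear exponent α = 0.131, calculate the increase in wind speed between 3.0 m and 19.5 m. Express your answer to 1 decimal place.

5.0 km/h

Power law: V₂ = V₁ · (z₂/z₁)^α = 18.0 × (6.5000)^0.131 = 23.0019 km/h
ΔV = 23.0019 − 18.0 = 5.0019 km/h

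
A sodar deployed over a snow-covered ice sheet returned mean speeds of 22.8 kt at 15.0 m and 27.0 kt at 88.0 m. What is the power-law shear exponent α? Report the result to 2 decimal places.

Power law: V₂/V₁ = (z₂/z₁)^α ⇒ α = ln(V₂/V₁) / ln(z₂/z₁)
α = ln(27.0/22.8) / ln(88.0/15.0) = ln(1.1842) / ln(5.8667)
  = 0.16908 / 1.76929 = 0.09556

α ≈ 0.10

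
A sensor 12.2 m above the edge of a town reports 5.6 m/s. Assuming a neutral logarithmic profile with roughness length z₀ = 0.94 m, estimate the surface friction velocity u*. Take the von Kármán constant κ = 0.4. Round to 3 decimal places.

Log law: V(z) = (u*/κ) · ln(z/z₀) ⇒ u* = κ · V / ln(z/z₀)
u* = 0.4 × 5.6 / ln(12.2/0.94) = 0.4 × 5.6 / 2.5633
   = 2.2400 / 2.5633 = 0.8739 m/s

u* ≈ 0.874 m/s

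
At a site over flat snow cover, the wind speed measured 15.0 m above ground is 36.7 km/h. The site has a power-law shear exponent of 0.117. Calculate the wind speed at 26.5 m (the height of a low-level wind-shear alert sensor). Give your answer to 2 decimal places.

Power-law profile: V₂ = V₁ · (z₂/z₁)^α
V₂ = 36.7 × (26.5/15.0)^0.117 = 36.7 × (1.7667)^0.117
    = 36.7 × 1.0689 = 39.2268 km/h

39.23 km/h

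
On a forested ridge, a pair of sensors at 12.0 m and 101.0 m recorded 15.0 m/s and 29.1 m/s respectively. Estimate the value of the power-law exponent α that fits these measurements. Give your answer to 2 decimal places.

Power law: V₂/V₁ = (z₂/z₁)^α ⇒ α = ln(V₂/V₁) / ln(z₂/z₁)
α = ln(29.1/15.0) / ln(101.0/12.0) = ln(1.9400) / ln(8.4167)
  = 0.66269 / 2.13021 = 0.31109

α ≈ 0.31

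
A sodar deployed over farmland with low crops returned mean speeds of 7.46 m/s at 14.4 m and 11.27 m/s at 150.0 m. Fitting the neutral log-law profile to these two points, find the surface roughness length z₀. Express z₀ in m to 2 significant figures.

z₀ ≈ 0.15 m

Log law: V(z) ∝ ln(z/z₀). With r = V₁/V₂ = 7.46/11.27 = 0.66193,
r · ln(z₂/z₀) = ln(z₁/z₀) ⇒ ln z₀ = (ln z₁ − r·ln z₂)/(1 − r)
ln z₀ = (2.66723 − 0.66193×5.01064) / 0.33807 = -1.9212
z₀ = exp(-1.9212) = 0.1464 m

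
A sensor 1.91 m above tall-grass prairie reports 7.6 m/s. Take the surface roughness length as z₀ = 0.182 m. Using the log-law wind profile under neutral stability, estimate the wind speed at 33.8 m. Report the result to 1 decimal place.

16.9 m/s

Log law: V(z) ∝ ln(z/z₀), so V₂/V₁ = ln(z₂/z₀) / ln(z₁/z₀).
ln(33.8/0.182) = 5.2242, ln(1.91/0.182) = 2.3509
V₂ = 7.6 × 5.2242/2.3509 = 7.6 × 2.2223 = 16.8892 m/s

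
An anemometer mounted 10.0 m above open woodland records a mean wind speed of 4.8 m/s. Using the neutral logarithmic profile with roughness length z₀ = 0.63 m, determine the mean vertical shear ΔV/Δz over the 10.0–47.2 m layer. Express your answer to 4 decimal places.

0.0724 m/s/m

Log law: V₂ = V₁ · ln(z₂/z₀)/ln(z₁/z₀) = 4.8 × 4.3164/2.7646 = 7.4943 m/s
ΔV/Δz = (7.4943 − 4.8)/(47.2 − 10.0) = 2.6943/37.2000 = 0.07243 m/s/m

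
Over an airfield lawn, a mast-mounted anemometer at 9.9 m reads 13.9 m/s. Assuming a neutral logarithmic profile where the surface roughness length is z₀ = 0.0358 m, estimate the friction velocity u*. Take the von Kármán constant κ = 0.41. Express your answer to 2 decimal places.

Log law: V(z) = (u*/κ) · ln(z/z₀) ⇒ u* = κ · V / ln(z/z₀)
u* = 0.41 × 13.9 / ln(9.9/0.0358) = 0.41 × 13.9 / 5.6223
   = 5.6990 / 5.6223 = 1.0136 m/s

u* ≈ 1.01 m/s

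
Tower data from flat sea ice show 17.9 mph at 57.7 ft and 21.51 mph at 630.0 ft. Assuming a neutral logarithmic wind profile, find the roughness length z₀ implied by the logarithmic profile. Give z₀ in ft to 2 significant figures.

z₀ ≈ 0.00041 ft

Log law: V(z) ∝ ln(z/z₀). With r = V₁/V₂ = 17.9/21.51 = 0.83217,
r · ln(z₂/z₀) = ln(z₁/z₀) ⇒ ln z₀ = (ln z₁ − r·ln z₂)/(1 − r)
ln z₀ = (4.05526 − 0.83217×6.44572) / 0.16783 = -7.7977
z₀ = exp(-7.7977) = 0.0004107 ft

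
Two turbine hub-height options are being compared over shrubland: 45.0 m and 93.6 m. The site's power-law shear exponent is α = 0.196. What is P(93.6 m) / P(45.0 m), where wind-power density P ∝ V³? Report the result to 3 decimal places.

1.538

Speed ratio: V_B/V_A = (z_B/z_A)^α = (93.6/45.0)^0.196 = (2.0800)^0.196 = 1.15436
Power-density ratio: P_B/P_A = (V_B/V_A)³ = (1.15436)³ = 1.53823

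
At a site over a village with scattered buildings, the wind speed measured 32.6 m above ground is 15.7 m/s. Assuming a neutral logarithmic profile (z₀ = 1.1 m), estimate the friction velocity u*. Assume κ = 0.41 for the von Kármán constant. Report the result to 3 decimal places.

Log law: V(z) = (u*/κ) · ln(z/z₀) ⇒ u* = κ · V / ln(z/z₀)
u* = 0.41 × 15.7 / ln(32.6/1.1) = 0.41 × 15.7 / 3.3890
   = 6.4370 / 3.3890 = 1.8994 m/s

u* ≈ 1.899 m/s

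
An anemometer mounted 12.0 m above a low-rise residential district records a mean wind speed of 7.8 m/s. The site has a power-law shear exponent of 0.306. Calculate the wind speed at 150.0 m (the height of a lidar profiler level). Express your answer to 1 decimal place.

16.9 m/s

Power-law profile: V₂ = V₁ · (z₂/z₁)^α
V₂ = 7.8 × (150.0/12.0)^0.306 = 7.8 × (12.5000)^0.306
    = 7.8 × 2.1660 = 16.8946 m/s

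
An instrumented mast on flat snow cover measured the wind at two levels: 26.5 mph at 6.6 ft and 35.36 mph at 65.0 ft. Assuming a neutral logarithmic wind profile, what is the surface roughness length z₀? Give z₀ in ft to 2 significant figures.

Log law: V(z) ∝ ln(z/z₀). With r = V₁/V₂ = 26.5/35.36 = 0.74943,
r · ln(z₂/z₀) = ln(z₁/z₀) ⇒ ln z₀ = (ln z₁ − r·ln z₂)/(1 − r)
ln z₀ = (1.88707 − 0.74943×4.17439) / 0.25057 = -4.9542
z₀ = exp(-4.9542) = 0.007054 ft

z₀ ≈ 0.0071 ft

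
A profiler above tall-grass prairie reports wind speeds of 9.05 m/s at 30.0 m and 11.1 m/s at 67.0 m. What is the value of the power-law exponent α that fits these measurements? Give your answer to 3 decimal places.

α ≈ 0.254

Power law: V₂/V₁ = (z₂/z₁)^α ⇒ α = ln(V₂/V₁) / ln(z₂/z₁)
α = ln(11.1/9.05) / ln(67.0/30.0) = ln(1.2265) / ln(2.2333)
  = 0.20418 / 0.80350 = 0.25412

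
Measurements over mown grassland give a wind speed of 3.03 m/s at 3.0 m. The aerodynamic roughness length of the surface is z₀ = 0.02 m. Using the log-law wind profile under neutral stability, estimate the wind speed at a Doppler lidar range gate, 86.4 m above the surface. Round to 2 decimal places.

Log law: V(z) ∝ ln(z/z₀), so V₂/V₁ = ln(z₂/z₀) / ln(z₁/z₀).
ln(86.4/0.02) = 8.3710, ln(3.0/0.02) = 5.0106
V₂ = 3.03 × 8.3710/5.0106 = 3.03 × 1.6706 = 5.0621 m/s

5.06 m/s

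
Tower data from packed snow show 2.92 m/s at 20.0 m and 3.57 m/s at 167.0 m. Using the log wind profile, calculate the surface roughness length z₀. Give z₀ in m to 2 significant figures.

z₀ ≈ 0.0014 m

Log law: V(z) ∝ ln(z/z₀). With r = V₁/V₂ = 2.92/3.57 = 0.81793,
r · ln(z₂/z₀) = ln(z₁/z₀) ⇒ ln z₀ = (ln z₁ − r·ln z₂)/(1 − r)
ln z₀ = (2.99573 − 0.81793×5.11799) / 0.18207 = -6.5381
z₀ = exp(-6.5381) = 0.001447 m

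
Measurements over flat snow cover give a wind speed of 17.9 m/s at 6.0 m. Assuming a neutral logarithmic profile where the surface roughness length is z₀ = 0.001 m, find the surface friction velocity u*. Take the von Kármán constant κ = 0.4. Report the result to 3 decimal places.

u* ≈ 0.823 m/s

Log law: V(z) = (u*/κ) · ln(z/z₀) ⇒ u* = κ · V / ln(z/z₀)
u* = 0.4 × 17.9 / ln(6.0/0.001) = 0.4 × 17.9 / 8.6995
   = 7.1600 / 8.6995 = 0.8230 m/s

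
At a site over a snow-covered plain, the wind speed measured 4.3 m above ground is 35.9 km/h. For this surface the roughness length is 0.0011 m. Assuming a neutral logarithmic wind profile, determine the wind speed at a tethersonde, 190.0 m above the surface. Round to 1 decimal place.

Log law: V(z) ∝ ln(z/z₀), so V₂/V₁ = ln(z₂/z₀) / ln(z₁/z₀).
ln(190.0/0.0011) = 12.0595, ln(4.3/0.0011) = 8.2711
V₂ = 35.9 × 12.0595/8.2711 = 35.9 × 1.4580 = 52.3433 km/h

52.3 km/h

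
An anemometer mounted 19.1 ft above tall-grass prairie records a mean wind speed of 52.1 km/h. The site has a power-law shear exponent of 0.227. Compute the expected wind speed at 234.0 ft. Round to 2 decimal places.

Power-law profile: V₂ = V₁ · (z₂/z₁)^α
V₂ = 52.1 × (234.0/19.1)^0.227 = 52.1 × (12.2513)^0.227
    = 52.1 × 1.7661 = 92.0143 km/h

92.01 km/h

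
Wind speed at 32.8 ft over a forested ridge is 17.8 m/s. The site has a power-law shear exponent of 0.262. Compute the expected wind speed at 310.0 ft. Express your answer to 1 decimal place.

32.1 m/s

Power-law profile: V₂ = V₁ · (z₂/z₁)^α
V₂ = 17.8 × (310.0/32.8)^0.262 = 17.8 × (9.4512)^0.262
    = 17.8 × 1.8013 = 32.0625 m/s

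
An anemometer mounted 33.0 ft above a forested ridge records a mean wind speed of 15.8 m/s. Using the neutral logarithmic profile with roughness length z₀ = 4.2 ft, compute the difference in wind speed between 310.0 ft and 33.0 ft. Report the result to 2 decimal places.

Log law: V₂ = V₁ · ln(z₂/z₀)/ln(z₁/z₀) = 15.8 × 4.3015/2.0614 = 32.9692 m/s
ΔV = 32.9692 − 15.8 = 17.1692 m/s

17.17 m/s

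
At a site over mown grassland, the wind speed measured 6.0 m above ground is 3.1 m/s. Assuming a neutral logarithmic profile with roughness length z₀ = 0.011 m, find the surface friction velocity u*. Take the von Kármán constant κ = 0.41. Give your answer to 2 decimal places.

Log law: V(z) = (u*/κ) · ln(z/z₀) ⇒ u* = κ · V / ln(z/z₀)
u* = 0.41 × 3.1 / ln(6.0/0.011) = 0.41 × 3.1 / 6.3016
   = 1.2710 / 6.3016 = 0.2017 m/s

u* ≈ 0.20 m/s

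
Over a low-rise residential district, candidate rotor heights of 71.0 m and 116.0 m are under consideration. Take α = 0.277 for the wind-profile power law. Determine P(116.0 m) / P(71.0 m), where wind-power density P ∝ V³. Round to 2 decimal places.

Speed ratio: V_B/V_A = (z_B/z_A)^α = (116.0/71.0)^0.277 = (1.6338)^0.277 = 1.14566
Power-density ratio: P_B/P_A = (V_B/V_A)³ = (1.14566)³ = 1.50373

1.50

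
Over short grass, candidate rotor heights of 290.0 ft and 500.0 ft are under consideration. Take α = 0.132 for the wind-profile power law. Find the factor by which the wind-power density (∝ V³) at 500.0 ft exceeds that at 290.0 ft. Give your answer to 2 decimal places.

Speed ratio: V_B/V_A = (z_B/z_A)^α = (500.0/290.0)^0.132 = (1.7241)^0.132 = 1.07455
Power-density ratio: P_B/P_A = (V_B/V_A)³ = (1.07455)³ = 1.24074

1.24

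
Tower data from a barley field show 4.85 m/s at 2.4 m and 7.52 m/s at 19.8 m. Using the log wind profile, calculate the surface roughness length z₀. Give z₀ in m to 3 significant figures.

Log law: V(z) ∝ ln(z/z₀). With r = V₁/V₂ = 4.85/7.52 = 0.64495,
r · ln(z₂/z₀) = ln(z₁/z₀) ⇒ ln z₀ = (ln z₁ − r·ln z₂)/(1 − r)
ln z₀ = (0.87547 − 0.64495×2.98568) / 0.35505 = -2.9577
z₀ = exp(-2.9577) = 0.05194 m

z₀ ≈ 0.0519 m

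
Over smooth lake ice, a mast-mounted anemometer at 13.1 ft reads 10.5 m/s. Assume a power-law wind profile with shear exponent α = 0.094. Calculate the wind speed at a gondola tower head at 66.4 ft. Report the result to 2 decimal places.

12.23 m/s

Power-law profile: V₂ = V₁ · (z₂/z₁)^α
V₂ = 10.5 × (66.4/13.1)^0.094 = 10.5 × (5.0687)^0.094
    = 10.5 × 1.1648 = 12.2307 m/s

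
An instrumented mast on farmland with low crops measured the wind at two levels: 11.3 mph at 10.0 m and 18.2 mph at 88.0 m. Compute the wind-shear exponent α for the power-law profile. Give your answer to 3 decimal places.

α ≈ 0.219

Power law: V₂/V₁ = (z₂/z₁)^α ⇒ α = ln(V₂/V₁) / ln(z₂/z₁)
α = ln(18.2/11.3) / ln(88.0/10.0) = ln(1.6106) / ln(8.8000)
  = 0.47662 / 2.17475 = 0.21916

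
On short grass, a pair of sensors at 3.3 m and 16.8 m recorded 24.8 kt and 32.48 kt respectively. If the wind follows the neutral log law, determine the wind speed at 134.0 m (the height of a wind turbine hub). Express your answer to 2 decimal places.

42.28 kt

Log law: V ∝ ln(z/z₀). From the pair, with r = V₁/V₂ = 0.76355,
ln z₀ = (ln z₁ − r·ln z₂)/(1 − r) = (1.1939 − 0.76355×2.8214)/0.23645 = -4.0614 → z₀ = 0.01722 m
V₃ = V₁ · ln(z₃/z₀)/ln(z₁/z₀) = 24.8 × 8.9592/5.2553 = 42.2789 kt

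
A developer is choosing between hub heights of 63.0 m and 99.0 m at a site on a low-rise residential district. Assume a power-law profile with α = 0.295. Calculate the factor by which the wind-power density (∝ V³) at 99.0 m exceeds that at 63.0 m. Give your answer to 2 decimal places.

1.49

Speed ratio: V_B/V_A = (z_B/z_A)^α = (99.0/63.0)^0.295 = (1.5714)^0.295 = 1.14263
Power-density ratio: P_B/P_A = (V_B/V_A)³ = (1.14263)³ = 1.49183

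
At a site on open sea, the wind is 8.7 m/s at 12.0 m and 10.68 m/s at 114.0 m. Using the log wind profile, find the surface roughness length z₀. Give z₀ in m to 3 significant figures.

z₀ ≈ 0.000607 m

Log law: V(z) ∝ ln(z/z₀). With r = V₁/V₂ = 8.7/10.68 = 0.81461,
r · ln(z₂/z₀) = ln(z₁/z₀) ⇒ ln z₀ = (ln z₁ − r·ln z₂)/(1 − r)
ln z₀ = (2.48491 − 0.81461×4.73620) / 0.18539 = -7.4071
z₀ = exp(-7.4071) = 0.0006069 m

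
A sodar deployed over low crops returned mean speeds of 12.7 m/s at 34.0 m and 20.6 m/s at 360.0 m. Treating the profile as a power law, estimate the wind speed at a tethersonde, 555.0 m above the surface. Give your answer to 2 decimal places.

22.51 m/s

First find α: α = ln(V₂/V₁)/ln(z₂/z₁) = ln(20.6/12.7)/ln(360.0/34.0) = 0.48369/2.35974 = 0.2050
Extrapolate from 360.0 m to 555.0 m: V₃ = 20.6 × (555.0/360.0)^0.2050 = 20.6 × 1.0928 = 22.5113 m/s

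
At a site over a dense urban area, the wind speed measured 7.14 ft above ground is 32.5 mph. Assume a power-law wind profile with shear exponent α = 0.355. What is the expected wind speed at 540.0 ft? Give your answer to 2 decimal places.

150.95 mph

Power-law profile: V₂ = V₁ · (z₂/z₁)^α
V₂ = 32.5 × (540.0/7.14)^0.355 = 32.5 × (75.6303)^0.355
    = 32.5 × 4.6445 = 150.9455 mph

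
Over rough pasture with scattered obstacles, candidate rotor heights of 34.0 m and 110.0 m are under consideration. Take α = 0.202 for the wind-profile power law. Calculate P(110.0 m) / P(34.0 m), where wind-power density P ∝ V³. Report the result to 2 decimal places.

2.04

Speed ratio: V_B/V_A = (z_B/z_A)^α = (110.0/34.0)^0.202 = (3.2353)^0.202 = 1.26766
Power-density ratio: P_B/P_A = (V_B/V_A)³ = (1.26766)³ = 2.03708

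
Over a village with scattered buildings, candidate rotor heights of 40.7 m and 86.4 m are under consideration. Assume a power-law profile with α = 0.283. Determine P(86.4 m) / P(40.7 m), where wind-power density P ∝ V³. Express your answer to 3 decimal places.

Speed ratio: V_B/V_A = (z_B/z_A)^α = (86.4/40.7)^0.283 = (2.1229)^0.283 = 1.23742
Power-density ratio: P_B/P_A = (V_B/V_A)³ = (1.23742)³ = 1.89476

1.895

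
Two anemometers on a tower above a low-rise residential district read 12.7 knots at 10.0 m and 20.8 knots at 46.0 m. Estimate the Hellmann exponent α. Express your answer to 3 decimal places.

α ≈ 0.323

Power law: V₂/V₁ = (z₂/z₁)^α ⇒ α = ln(V₂/V₁) / ln(z₂/z₁)
α = ln(20.8/12.7) / ln(46.0/10.0) = ln(1.6378) / ln(4.6000)
  = 0.49335 / 1.52606 = 0.32328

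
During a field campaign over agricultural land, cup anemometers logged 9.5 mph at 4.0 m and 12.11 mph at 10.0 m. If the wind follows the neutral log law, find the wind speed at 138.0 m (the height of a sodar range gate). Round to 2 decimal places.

Log law: V ∝ ln(z/z₀). From the pair, with r = V₁/V₂ = 0.78448,
ln z₀ = (ln z₁ − r·ln z₂)/(1 − r) = (1.3863 − 0.78448×2.3026)/0.21552 = -1.9489 → z₀ = 0.1424 m
V₃ = V₁ · ln(z₃/z₀)/ln(z₁/z₀) = 9.5 × 6.8761/3.3352 = 19.5862 mph

19.59 mph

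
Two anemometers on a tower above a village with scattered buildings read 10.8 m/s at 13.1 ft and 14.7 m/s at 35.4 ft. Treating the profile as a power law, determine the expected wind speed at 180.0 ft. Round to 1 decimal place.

First find α: α = ln(V₂/V₁)/ln(z₂/z₁) = ln(14.7/10.8)/ln(35.4/13.1) = 0.30830/0.99410 = 0.3101
Extrapolate from 35.4 ft to 180.0 ft: V₃ = 14.7 × (180.0/35.4)^0.3101 = 14.7 × 1.6559 = 24.3418 m/s

24.3 m/s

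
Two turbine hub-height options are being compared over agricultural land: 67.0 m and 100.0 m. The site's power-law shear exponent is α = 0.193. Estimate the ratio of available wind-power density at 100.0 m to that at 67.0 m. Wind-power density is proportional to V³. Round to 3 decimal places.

Speed ratio: V_B/V_A = (z_B/z_A)^α = (100.0/67.0)^0.193 = (1.4925)^0.193 = 1.08036
Power-density ratio: P_B/P_A = (V_B/V_A)³ = (1.08036)³ = 1.26096

1.261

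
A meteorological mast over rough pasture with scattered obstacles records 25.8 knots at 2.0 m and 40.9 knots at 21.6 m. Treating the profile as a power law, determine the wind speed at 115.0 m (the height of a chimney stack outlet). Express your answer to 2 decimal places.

First find α: α = ln(V₂/V₁)/ln(z₂/z₁) = ln(40.9/25.8)/ln(21.6/2.0) = 0.46076/2.37955 = 0.1936
Extrapolate from 21.6 m to 115.0 m: V₃ = 40.9 × (115.0/21.6)^0.1936 = 40.9 × 1.3824 = 56.5389 knots

56.54 knots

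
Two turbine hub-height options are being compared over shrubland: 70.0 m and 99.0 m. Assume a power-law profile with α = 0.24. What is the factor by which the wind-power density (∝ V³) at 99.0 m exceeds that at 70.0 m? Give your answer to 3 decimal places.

1.283

Speed ratio: V_B/V_A = (z_B/z_A)^α = (99.0/70.0)^0.24 = (1.4143)^0.24 = 1.08675
Power-density ratio: P_B/P_A = (V_B/V_A)³ = (1.08675)³ = 1.28347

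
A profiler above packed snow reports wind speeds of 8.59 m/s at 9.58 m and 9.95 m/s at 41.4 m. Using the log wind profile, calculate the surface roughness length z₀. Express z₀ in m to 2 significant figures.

Log law: V(z) ∝ ln(z/z₀). With r = V₁/V₂ = 8.59/9.95 = 0.86332,
r · ln(z₂/z₀) = ln(z₁/z₀) ⇒ ln z₀ = (ln z₁ − r·ln z₂)/(1 − r)
ln z₀ = (2.25968 − 0.86332×3.72328) / 0.13668 = -6.9847
z₀ = exp(-6.9847) = 0.0009259 m

z₀ ≈ 0.00093 m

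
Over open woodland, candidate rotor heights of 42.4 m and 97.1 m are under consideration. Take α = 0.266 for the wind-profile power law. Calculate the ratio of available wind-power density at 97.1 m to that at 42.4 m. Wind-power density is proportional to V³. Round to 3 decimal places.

Speed ratio: V_B/V_A = (z_B/z_A)^α = (97.1/42.4)^0.266 = (2.2901)^0.266 = 1.24658
Power-density ratio: P_B/P_A = (V_B/V_A)³ = (1.24658)³ = 1.93715

1.937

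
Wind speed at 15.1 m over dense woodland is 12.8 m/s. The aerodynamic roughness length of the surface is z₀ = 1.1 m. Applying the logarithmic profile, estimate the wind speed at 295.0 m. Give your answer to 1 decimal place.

27.3 m/s

Log law: V(z) ∝ ln(z/z₀), so V₂/V₁ = ln(z₂/z₀) / ln(z₁/z₀).
ln(295.0/1.1) = 5.5917, ln(15.1/1.1) = 2.6194
V₂ = 12.8 × 5.5917/2.6194 = 12.8 × 2.1347 = 27.3245 m/s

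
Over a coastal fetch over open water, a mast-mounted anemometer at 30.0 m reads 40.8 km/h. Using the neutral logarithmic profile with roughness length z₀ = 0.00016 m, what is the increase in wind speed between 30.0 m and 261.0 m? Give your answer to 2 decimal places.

Log law: V₂ = V₁ · ln(z₂/z₀)/ln(z₁/z₀) = 40.8 × 14.3049/12.1415 = 48.0696 km/h
ΔV = 48.0696 − 40.8 = 7.2696 km/h

7.27 km/h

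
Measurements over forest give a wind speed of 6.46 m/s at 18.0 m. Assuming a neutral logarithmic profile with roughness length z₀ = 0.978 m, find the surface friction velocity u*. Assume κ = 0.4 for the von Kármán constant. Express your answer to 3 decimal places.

u* ≈ 0.887 m/s

Log law: V(z) = (u*/κ) · ln(z/z₀) ⇒ u* = κ · V / ln(z/z₀)
u* = 0.4 × 6.46 / ln(18.0/0.978) = 0.4 × 6.46 / 2.9126
   = 2.5840 / 2.9126 = 0.8872 m/s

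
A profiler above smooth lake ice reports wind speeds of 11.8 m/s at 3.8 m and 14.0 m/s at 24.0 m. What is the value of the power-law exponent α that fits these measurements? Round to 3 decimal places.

α ≈ 0.093

Power law: V₂/V₁ = (z₂/z₁)^α ⇒ α = ln(V₂/V₁) / ln(z₂/z₁)
α = ln(14.0/11.8) / ln(24.0/3.8) = ln(1.1864) / ln(6.3158)
  = 0.17096 / 1.84305 = 0.09276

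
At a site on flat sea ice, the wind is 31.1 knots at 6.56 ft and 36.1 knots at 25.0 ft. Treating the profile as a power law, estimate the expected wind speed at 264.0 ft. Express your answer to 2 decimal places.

First find α: α = ln(V₂/V₁)/ln(z₂/z₁) = ln(36.1/31.1)/ln(25.0/6.56) = 0.14909/1.33789 = 0.1114
Extrapolate from 25.0 ft to 264.0 ft: V₃ = 36.1 × (264.0/25.0)^0.1114 = 36.1 × 1.3004 = 46.9437 knots

46.94 knots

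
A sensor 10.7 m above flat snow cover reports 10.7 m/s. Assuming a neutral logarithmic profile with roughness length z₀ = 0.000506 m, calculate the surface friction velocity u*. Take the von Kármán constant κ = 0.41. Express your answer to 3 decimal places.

u* ≈ 0.440 m/s

Log law: V(z) = (u*/κ) · ln(z/z₀) ⇒ u* = κ · V / ln(z/z₀)
u* = 0.41 × 10.7 / ln(10.7/0.000506) = 0.41 × 10.7 / 9.9592
   = 4.3870 / 9.9592 = 0.4405 m/s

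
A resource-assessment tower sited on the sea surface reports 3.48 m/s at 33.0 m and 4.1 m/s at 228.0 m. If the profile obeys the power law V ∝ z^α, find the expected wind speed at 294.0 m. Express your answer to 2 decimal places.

First find α: α = ln(V₂/V₁)/ln(z₂/z₁) = ln(4.1/3.48)/ln(228.0/33.0) = 0.16395/1.93284 = 0.0848
Extrapolate from 228.0 m to 294.0 m: V₃ = 4.1 × (294.0/228.0)^0.0848 = 4.1 × 1.0218 = 4.1894 m/s

4.19 m/s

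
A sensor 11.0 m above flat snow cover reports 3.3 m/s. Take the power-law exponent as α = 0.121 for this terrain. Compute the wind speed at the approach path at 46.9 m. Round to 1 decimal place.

3.9 m/s

Power-law profile: V₂ = V₁ · (z₂/z₁)^α
V₂ = 3.3 × (46.9/11.0)^0.121 = 3.3 × (4.2636)^0.121
    = 3.3 × 1.1918 = 3.9329 m/s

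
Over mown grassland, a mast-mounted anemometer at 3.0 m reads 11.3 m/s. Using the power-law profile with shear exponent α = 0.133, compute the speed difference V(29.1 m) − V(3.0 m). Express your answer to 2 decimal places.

Power law: V₂ = V₁ · (z₂/z₁)^α = 11.3 × (9.7000)^0.133 = 15.2869 m/s
ΔV = 15.2869 − 11.3 = 3.9869 m/s

3.99 m/s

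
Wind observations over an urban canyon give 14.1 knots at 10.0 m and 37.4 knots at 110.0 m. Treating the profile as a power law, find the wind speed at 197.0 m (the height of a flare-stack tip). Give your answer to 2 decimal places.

47.41 knots

First find α: α = ln(V₂/V₁)/ln(z₂/z₁) = ln(37.4/14.1)/ln(110.0/10.0) = 0.97550/2.39790 = 0.4068
Extrapolate from 110.0 m to 197.0 m: V₃ = 37.4 × (197.0/110.0)^0.4068 = 37.4 × 1.2675 = 47.4051 knots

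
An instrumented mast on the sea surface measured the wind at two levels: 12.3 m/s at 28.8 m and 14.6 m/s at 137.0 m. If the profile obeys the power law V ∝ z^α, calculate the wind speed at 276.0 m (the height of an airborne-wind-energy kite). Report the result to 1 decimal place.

15.8 m/s

First find α: α = ln(V₂/V₁)/ln(z₂/z₁) = ln(14.6/12.3)/ln(137.0/28.8) = 0.17142/1.55961 = 0.1099
Extrapolate from 137.0 m to 276.0 m: V₃ = 14.6 × (276.0/137.0)^0.1099 = 14.6 × 1.0800 = 15.7684 m/s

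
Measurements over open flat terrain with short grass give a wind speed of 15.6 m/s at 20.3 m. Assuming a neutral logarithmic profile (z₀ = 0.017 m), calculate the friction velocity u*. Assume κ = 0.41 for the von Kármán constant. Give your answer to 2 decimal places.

u* ≈ 0.90 m/s

Log law: V(z) = (u*/κ) · ln(z/z₀) ⇒ u* = κ · V / ln(z/z₀)
u* = 0.41 × 15.6 / ln(20.3/0.017) = 0.41 × 15.6 / 7.0852
   = 6.3960 / 7.0852 = 0.9027 m/s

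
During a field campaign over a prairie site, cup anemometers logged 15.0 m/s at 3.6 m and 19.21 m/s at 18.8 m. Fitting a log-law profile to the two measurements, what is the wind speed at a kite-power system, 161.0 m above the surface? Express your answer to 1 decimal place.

Log law: V ∝ ln(z/z₀). From the pair, with r = V₁/V₂ = 0.78084,
ln z₀ = (ln z₁ − r·ln z₂)/(1 − r) = (1.2809 − 0.78084×2.9339)/0.21916 = -4.6083 → z₀ = 0.009968 m
V₃ = V₁ · ln(z₃/z₀)/ln(z₁/z₀) = 15.0 × 9.6897/5.8893 = 24.6798 m/s

24.7 m/s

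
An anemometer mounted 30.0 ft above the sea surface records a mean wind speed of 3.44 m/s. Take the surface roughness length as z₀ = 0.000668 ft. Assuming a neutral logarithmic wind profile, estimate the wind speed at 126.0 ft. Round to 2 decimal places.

Log law: V(z) ∝ ln(z/z₀), so V₂/V₁ = ln(z₂/z₀) / ln(z₁/z₀).
ln(126.0/0.000668) = 12.1475, ln(30.0/0.000668) = 10.7124
V₂ = 3.44 × 12.1475/10.7124 = 3.44 × 1.1340 = 3.9008 m/s

3.90 m/s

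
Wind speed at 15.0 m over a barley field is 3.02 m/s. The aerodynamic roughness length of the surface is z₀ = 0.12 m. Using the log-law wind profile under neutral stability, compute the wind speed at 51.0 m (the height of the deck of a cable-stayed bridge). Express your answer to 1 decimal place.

3.8 m/s

Log law: V(z) ∝ ln(z/z₀), so V₂/V₁ = ln(z₂/z₀) / ln(z₁/z₀).
ln(51.0/0.12) = 6.0521, ln(15.0/0.12) = 4.8283
V₂ = 3.02 × 6.0521/4.8283 = 3.02 × 1.2535 = 3.7854 m/s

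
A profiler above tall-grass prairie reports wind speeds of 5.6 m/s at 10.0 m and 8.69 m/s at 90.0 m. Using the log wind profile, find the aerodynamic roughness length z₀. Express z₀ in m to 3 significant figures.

Log law: V(z) ∝ ln(z/z₀). With r = V₁/V₂ = 5.6/8.69 = 0.64442,
r · ln(z₂/z₀) = ln(z₁/z₀) ⇒ ln z₀ = (ln z₁ − r·ln z₂)/(1 − r)
ln z₀ = (2.30259 − 0.64442×4.49981) / 0.35558 = -1.6794
z₀ = exp(-1.6794) = 0.1865 m

z₀ ≈ 0.186 m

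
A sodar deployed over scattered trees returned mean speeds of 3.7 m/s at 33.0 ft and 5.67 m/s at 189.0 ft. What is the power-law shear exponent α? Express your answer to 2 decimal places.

α ≈ 0.24

Power law: V₂/V₁ = (z₂/z₁)^α ⇒ α = ln(V₂/V₁) / ln(z₂/z₁)
α = ln(5.67/3.7) / ln(189.0/33.0) = ln(1.5324) / ln(5.7273)
  = 0.42686 / 1.74524 = 0.24458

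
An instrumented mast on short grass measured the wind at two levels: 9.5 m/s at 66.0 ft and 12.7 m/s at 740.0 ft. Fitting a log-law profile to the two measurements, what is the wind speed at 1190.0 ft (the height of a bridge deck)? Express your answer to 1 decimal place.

Log law: V ∝ ln(z/z₀). From the pair, with r = V₁/V₂ = 0.74803,
ln z₀ = (ln z₁ − r·ln z₂)/(1 − r) = (4.1897 − 0.74803×6.6067)/0.25197 = -2.9858 → z₀ = 0.05050 ft
V₃ = V₁ · ln(z₃/z₀)/ln(z₁/z₀) = 9.5 × 10.0675/7.1755 = 13.3290 m/s

13.3 m/s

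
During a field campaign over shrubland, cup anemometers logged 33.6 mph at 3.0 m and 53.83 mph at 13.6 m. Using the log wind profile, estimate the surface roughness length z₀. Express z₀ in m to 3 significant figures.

Log law: V(z) ∝ ln(z/z₀). With r = V₁/V₂ = 33.6/53.83 = 0.62419,
r · ln(z₂/z₀) = ln(z₁/z₀) ⇒ ln z₀ = (ln z₁ − r·ln z₂)/(1 − r)
ln z₀ = (1.09861 − 0.62419×2.61007) / 0.37581 = -1.4118
z₀ = exp(-1.4118) = 0.2437 m

z₀ ≈ 0.244 m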